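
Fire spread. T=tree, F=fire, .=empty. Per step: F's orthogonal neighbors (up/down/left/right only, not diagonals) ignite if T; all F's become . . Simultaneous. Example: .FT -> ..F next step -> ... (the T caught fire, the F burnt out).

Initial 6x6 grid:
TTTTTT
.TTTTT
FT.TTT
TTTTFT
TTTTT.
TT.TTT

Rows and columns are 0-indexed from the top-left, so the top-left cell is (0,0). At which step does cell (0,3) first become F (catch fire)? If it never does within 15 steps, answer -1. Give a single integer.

Step 1: cell (0,3)='T' (+6 fires, +2 burnt)
Step 2: cell (0,3)='T' (+9 fires, +6 burnt)
Step 3: cell (0,3)='T' (+10 fires, +9 burnt)
Step 4: cell (0,3)='F' (+5 fires, +10 burnt)
  -> target ignites at step 4
Step 5: cell (0,3)='.' (+0 fires, +5 burnt)
  fire out at step 5

4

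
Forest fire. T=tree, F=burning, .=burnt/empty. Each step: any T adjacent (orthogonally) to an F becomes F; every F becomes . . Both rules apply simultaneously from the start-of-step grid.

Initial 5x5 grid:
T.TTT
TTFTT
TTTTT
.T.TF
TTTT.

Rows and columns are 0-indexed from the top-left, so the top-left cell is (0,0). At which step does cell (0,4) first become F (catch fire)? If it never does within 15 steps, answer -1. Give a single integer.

Step 1: cell (0,4)='T' (+6 fires, +2 burnt)
Step 2: cell (0,4)='T' (+6 fires, +6 burnt)
Step 3: cell (0,4)='F' (+5 fires, +6 burnt)
  -> target ignites at step 3
Step 4: cell (0,4)='.' (+1 fires, +5 burnt)
Step 5: cell (0,4)='.' (+1 fires, +1 burnt)
Step 6: cell (0,4)='.' (+0 fires, +1 burnt)
  fire out at step 6

3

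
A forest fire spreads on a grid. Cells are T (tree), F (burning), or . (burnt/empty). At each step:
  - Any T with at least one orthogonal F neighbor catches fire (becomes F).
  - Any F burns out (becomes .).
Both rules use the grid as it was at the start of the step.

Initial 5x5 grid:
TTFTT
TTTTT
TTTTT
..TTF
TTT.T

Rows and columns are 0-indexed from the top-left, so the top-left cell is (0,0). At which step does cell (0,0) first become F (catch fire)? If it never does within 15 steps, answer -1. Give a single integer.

Step 1: cell (0,0)='T' (+6 fires, +2 burnt)
Step 2: cell (0,0)='F' (+8 fires, +6 burnt)
  -> target ignites at step 2
Step 3: cell (0,0)='.' (+3 fires, +8 burnt)
Step 4: cell (0,0)='.' (+2 fires, +3 burnt)
Step 5: cell (0,0)='.' (+1 fires, +2 burnt)
Step 6: cell (0,0)='.' (+0 fires, +1 burnt)
  fire out at step 6

2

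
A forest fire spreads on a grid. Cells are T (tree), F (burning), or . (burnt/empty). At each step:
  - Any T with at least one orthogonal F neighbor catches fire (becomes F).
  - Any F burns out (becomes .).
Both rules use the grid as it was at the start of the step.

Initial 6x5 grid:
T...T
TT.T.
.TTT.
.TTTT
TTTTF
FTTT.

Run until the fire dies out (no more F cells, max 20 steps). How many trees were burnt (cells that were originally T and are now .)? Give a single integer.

Answer: 18

Derivation:
Step 1: +4 fires, +2 burnt (F count now 4)
Step 2: +5 fires, +4 burnt (F count now 5)
Step 3: +3 fires, +5 burnt (F count now 3)
Step 4: +3 fires, +3 burnt (F count now 3)
Step 5: +1 fires, +3 burnt (F count now 1)
Step 6: +1 fires, +1 burnt (F count now 1)
Step 7: +1 fires, +1 burnt (F count now 1)
Step 8: +0 fires, +1 burnt (F count now 0)
Fire out after step 8
Initially T: 19, now '.': 29
Total burnt (originally-T cells now '.'): 18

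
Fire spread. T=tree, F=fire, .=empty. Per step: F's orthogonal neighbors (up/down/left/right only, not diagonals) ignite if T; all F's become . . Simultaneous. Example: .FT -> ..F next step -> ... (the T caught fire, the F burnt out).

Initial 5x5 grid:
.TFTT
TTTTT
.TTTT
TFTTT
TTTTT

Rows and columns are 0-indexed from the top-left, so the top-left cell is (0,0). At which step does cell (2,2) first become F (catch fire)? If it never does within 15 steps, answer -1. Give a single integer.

Step 1: cell (2,2)='T' (+7 fires, +2 burnt)
Step 2: cell (2,2)='F' (+7 fires, +7 burnt)
  -> target ignites at step 2
Step 3: cell (2,2)='.' (+5 fires, +7 burnt)
Step 4: cell (2,2)='.' (+2 fires, +5 burnt)
Step 5: cell (2,2)='.' (+0 fires, +2 burnt)
  fire out at step 5

2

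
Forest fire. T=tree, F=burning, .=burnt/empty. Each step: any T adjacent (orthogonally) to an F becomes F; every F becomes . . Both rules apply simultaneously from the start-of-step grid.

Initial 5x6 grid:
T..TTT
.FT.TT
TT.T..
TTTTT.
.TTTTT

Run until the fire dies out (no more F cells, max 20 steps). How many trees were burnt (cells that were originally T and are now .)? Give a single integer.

Step 1: +2 fires, +1 burnt (F count now 2)
Step 2: +2 fires, +2 burnt (F count now 2)
Step 3: +3 fires, +2 burnt (F count now 3)
Step 4: +2 fires, +3 burnt (F count now 2)
Step 5: +3 fires, +2 burnt (F count now 3)
Step 6: +1 fires, +3 burnt (F count now 1)
Step 7: +1 fires, +1 burnt (F count now 1)
Step 8: +0 fires, +1 burnt (F count now 0)
Fire out after step 8
Initially T: 20, now '.': 24
Total burnt (originally-T cells now '.'): 14

Answer: 14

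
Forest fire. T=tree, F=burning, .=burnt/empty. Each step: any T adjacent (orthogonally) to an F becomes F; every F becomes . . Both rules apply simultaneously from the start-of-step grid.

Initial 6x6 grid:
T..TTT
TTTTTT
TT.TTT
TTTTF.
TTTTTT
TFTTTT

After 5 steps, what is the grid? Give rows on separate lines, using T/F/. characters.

Step 1: 6 trees catch fire, 2 burn out
  T..TTT
  TTTTTT
  TT.TFT
  TTTF..
  TFTTFT
  F.FTTT
Step 2: 11 trees catch fire, 6 burn out
  T..TTT
  TTTTFT
  TT.F.F
  TFF...
  F.FF.F
  ...FFT
Step 3: 6 trees catch fire, 11 burn out
  T..TFT
  TTTF.F
  TF....
  F.....
  ......
  .....F
Step 4: 5 trees catch fire, 6 burn out
  T..F.F
  TFF...
  F.....
  ......
  ......
  ......
Step 5: 1 trees catch fire, 5 burn out
  T.....
  F.....
  ......
  ......
  ......
  ......

T.....
F.....
......
......
......
......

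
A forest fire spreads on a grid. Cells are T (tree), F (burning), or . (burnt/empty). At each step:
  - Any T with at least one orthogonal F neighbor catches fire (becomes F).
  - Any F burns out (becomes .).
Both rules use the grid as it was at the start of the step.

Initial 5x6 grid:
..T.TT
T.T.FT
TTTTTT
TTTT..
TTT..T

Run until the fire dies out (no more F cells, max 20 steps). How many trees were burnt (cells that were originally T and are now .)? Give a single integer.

Step 1: +3 fires, +1 burnt (F count now 3)
Step 2: +3 fires, +3 burnt (F count now 3)
Step 3: +2 fires, +3 burnt (F count now 2)
Step 4: +3 fires, +2 burnt (F count now 3)
Step 5: +4 fires, +3 burnt (F count now 4)
Step 6: +3 fires, +4 burnt (F count now 3)
Step 7: +1 fires, +3 burnt (F count now 1)
Step 8: +0 fires, +1 burnt (F count now 0)
Fire out after step 8
Initially T: 20, now '.': 29
Total burnt (originally-T cells now '.'): 19

Answer: 19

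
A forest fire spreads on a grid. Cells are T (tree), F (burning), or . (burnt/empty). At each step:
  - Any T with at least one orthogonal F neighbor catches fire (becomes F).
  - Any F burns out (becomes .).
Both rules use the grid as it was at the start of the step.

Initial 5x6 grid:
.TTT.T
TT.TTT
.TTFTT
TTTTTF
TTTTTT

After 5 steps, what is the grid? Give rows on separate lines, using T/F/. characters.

Step 1: 7 trees catch fire, 2 burn out
  .TTT.T
  TT.FTT
  .TF.FF
  TTTFF.
  TTTTTF
Step 2: 7 trees catch fire, 7 burn out
  .TTF.T
  TT..FF
  .F....
  TTF...
  TTTFF.
Step 3: 5 trees catch fire, 7 burn out
  .TF..F
  TF....
  ......
  TF....
  TTF...
Step 4: 4 trees catch fire, 5 burn out
  .F....
  F.....
  ......
  F.....
  TF....
Step 5: 1 trees catch fire, 4 burn out
  ......
  ......
  ......
  ......
  F.....

......
......
......
......
F.....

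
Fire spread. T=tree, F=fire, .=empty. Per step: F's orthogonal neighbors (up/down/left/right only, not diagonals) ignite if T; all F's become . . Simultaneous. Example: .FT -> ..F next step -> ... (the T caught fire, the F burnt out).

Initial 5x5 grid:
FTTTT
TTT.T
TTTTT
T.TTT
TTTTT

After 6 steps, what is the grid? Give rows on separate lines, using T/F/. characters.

Step 1: 2 trees catch fire, 1 burn out
  .FTTT
  FTT.T
  TTTTT
  T.TTT
  TTTTT
Step 2: 3 trees catch fire, 2 burn out
  ..FTT
  .FT.T
  FTTTT
  T.TTT
  TTTTT
Step 3: 4 trees catch fire, 3 burn out
  ...FT
  ..F.T
  .FTTT
  F.TTT
  TTTTT
Step 4: 3 trees catch fire, 4 burn out
  ....F
  ....T
  ..FTT
  ..TTT
  FTTTT
Step 5: 4 trees catch fire, 3 burn out
  .....
  ....F
  ...FT
  ..FTT
  .FTTT
Step 6: 3 trees catch fire, 4 burn out
  .....
  .....
  ....F
  ...FT
  ..FTT

.....
.....
....F
...FT
..FTT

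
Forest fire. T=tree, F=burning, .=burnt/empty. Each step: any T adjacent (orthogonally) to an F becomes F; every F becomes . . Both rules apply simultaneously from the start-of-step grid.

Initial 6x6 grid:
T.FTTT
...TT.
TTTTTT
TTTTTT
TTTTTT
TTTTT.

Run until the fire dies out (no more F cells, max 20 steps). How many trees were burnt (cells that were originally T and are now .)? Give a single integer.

Step 1: +1 fires, +1 burnt (F count now 1)
Step 2: +2 fires, +1 burnt (F count now 2)
Step 3: +3 fires, +2 burnt (F count now 3)
Step 4: +3 fires, +3 burnt (F count now 3)
Step 5: +5 fires, +3 burnt (F count now 5)
Step 6: +6 fires, +5 burnt (F count now 6)
Step 7: +5 fires, +6 burnt (F count now 5)
Step 8: +2 fires, +5 burnt (F count now 2)
Step 9: +1 fires, +2 burnt (F count now 1)
Step 10: +0 fires, +1 burnt (F count now 0)
Fire out after step 10
Initially T: 29, now '.': 35
Total burnt (originally-T cells now '.'): 28

Answer: 28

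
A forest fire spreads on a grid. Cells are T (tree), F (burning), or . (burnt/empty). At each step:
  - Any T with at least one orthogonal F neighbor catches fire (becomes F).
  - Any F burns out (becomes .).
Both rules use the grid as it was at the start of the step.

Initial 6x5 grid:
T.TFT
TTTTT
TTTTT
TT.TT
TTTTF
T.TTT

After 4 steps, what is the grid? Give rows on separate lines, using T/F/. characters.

Step 1: 6 trees catch fire, 2 burn out
  T.F.F
  TTTFT
  TTTTT
  TT.TF
  TTTF.
  T.TTF
Step 2: 7 trees catch fire, 6 burn out
  T....
  TTF.F
  TTTFF
  TT.F.
  TTF..
  T.TF.
Step 3: 4 trees catch fire, 7 burn out
  T....
  TF...
  TTF..
  TT...
  TF...
  T.F..
Step 4: 4 trees catch fire, 4 burn out
  T....
  F....
  TF...
  TF...
  F....
  T....

T....
F....
TF...
TF...
F....
T....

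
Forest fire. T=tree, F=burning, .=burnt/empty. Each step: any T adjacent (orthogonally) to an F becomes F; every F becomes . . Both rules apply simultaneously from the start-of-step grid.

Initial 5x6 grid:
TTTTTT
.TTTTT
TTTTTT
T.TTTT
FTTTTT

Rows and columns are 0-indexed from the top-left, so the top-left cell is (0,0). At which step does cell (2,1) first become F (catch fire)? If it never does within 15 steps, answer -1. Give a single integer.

Step 1: cell (2,1)='T' (+2 fires, +1 burnt)
Step 2: cell (2,1)='T' (+2 fires, +2 burnt)
Step 3: cell (2,1)='F' (+3 fires, +2 burnt)
  -> target ignites at step 3
Step 4: cell (2,1)='.' (+4 fires, +3 burnt)
Step 5: cell (2,1)='.' (+5 fires, +4 burnt)
Step 6: cell (2,1)='.' (+5 fires, +5 burnt)
Step 7: cell (2,1)='.' (+3 fires, +5 burnt)
Step 8: cell (2,1)='.' (+2 fires, +3 burnt)
Step 9: cell (2,1)='.' (+1 fires, +2 burnt)
Step 10: cell (2,1)='.' (+0 fires, +1 burnt)
  fire out at step 10

3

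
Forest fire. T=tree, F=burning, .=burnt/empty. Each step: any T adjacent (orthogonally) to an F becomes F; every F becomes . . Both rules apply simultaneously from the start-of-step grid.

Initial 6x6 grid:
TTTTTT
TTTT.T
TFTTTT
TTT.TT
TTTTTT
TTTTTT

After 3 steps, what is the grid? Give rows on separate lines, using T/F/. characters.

Step 1: 4 trees catch fire, 1 burn out
  TTTTTT
  TFTT.T
  F.FTTT
  TFT.TT
  TTTTTT
  TTTTTT
Step 2: 7 trees catch fire, 4 burn out
  TFTTTT
  F.FT.T
  ...FTT
  F.F.TT
  TFTTTT
  TTTTTT
Step 3: 7 trees catch fire, 7 burn out
  F.FTTT
  ...F.T
  ....FT
  ....TT
  F.FTTT
  TFTTTT

F.FTTT
...F.T
....FT
....TT
F.FTTT
TFTTTT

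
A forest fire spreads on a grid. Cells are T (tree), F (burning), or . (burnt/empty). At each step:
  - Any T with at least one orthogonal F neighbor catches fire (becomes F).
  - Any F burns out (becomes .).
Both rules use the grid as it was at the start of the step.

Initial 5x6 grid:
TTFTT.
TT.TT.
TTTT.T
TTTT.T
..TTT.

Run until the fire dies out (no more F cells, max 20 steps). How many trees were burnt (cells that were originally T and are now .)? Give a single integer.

Step 1: +2 fires, +1 burnt (F count now 2)
Step 2: +4 fires, +2 burnt (F count now 4)
Step 3: +4 fires, +4 burnt (F count now 4)
Step 4: +4 fires, +4 burnt (F count now 4)
Step 5: +3 fires, +4 burnt (F count now 3)
Step 6: +2 fires, +3 burnt (F count now 2)
Step 7: +0 fires, +2 burnt (F count now 0)
Fire out after step 7
Initially T: 21, now '.': 28
Total burnt (originally-T cells now '.'): 19

Answer: 19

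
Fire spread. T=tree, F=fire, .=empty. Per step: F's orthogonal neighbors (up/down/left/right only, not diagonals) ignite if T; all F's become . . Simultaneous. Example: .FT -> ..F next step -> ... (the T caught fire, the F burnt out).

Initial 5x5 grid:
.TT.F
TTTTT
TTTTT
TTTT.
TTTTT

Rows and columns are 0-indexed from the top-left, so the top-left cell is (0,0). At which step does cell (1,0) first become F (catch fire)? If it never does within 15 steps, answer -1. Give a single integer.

Step 1: cell (1,0)='T' (+1 fires, +1 burnt)
Step 2: cell (1,0)='T' (+2 fires, +1 burnt)
Step 3: cell (1,0)='T' (+2 fires, +2 burnt)
Step 4: cell (1,0)='T' (+4 fires, +2 burnt)
Step 5: cell (1,0)='F' (+5 fires, +4 burnt)
  -> target ignites at step 5
Step 6: cell (1,0)='.' (+4 fires, +5 burnt)
Step 7: cell (1,0)='.' (+2 fires, +4 burnt)
Step 8: cell (1,0)='.' (+1 fires, +2 burnt)
Step 9: cell (1,0)='.' (+0 fires, +1 burnt)
  fire out at step 9

5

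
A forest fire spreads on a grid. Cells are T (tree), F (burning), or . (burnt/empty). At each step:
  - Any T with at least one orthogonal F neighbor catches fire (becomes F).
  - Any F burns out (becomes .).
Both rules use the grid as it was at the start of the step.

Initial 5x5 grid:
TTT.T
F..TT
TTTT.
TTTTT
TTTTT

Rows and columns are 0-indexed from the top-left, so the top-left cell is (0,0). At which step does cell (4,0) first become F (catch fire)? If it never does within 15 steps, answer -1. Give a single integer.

Step 1: cell (4,0)='T' (+2 fires, +1 burnt)
Step 2: cell (4,0)='T' (+3 fires, +2 burnt)
Step 3: cell (4,0)='F' (+4 fires, +3 burnt)
  -> target ignites at step 3
Step 4: cell (4,0)='.' (+3 fires, +4 burnt)
Step 5: cell (4,0)='.' (+3 fires, +3 burnt)
Step 6: cell (4,0)='.' (+3 fires, +3 burnt)
Step 7: cell (4,0)='.' (+2 fires, +3 burnt)
Step 8: cell (4,0)='.' (+0 fires, +2 burnt)
  fire out at step 8

3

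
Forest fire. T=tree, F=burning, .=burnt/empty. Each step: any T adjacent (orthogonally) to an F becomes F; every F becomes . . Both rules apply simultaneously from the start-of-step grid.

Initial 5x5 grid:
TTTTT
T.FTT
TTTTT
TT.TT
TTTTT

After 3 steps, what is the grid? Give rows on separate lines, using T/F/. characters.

Step 1: 3 trees catch fire, 1 burn out
  TTFTT
  T..FT
  TTFTT
  TT.TT
  TTTTT
Step 2: 5 trees catch fire, 3 burn out
  TF.FT
  T...F
  TF.FT
  TT.TT
  TTTTT
Step 3: 6 trees catch fire, 5 burn out
  F...F
  T....
  F...F
  TF.FT
  TTTTT

F...F
T....
F...F
TF.FT
TTTTT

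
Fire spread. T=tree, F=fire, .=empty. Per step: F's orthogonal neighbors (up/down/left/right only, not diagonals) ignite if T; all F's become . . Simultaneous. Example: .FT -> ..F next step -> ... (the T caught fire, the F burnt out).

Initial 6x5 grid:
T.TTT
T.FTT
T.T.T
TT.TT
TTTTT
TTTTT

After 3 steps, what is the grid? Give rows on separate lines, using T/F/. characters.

Step 1: 3 trees catch fire, 1 burn out
  T.FTT
  T..FT
  T.F.T
  TT.TT
  TTTTT
  TTTTT
Step 2: 2 trees catch fire, 3 burn out
  T..FT
  T...F
  T...T
  TT.TT
  TTTTT
  TTTTT
Step 3: 2 trees catch fire, 2 burn out
  T...F
  T....
  T...F
  TT.TT
  TTTTT
  TTTTT

T...F
T....
T...F
TT.TT
TTTTT
TTTTT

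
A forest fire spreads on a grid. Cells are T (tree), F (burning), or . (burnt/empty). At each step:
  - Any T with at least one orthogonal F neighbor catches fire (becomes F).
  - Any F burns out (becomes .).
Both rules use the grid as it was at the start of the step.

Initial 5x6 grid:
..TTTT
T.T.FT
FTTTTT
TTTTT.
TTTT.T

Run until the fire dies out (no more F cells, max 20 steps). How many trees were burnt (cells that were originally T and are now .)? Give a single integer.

Step 1: +6 fires, +2 burnt (F count now 6)
Step 2: +8 fires, +6 burnt (F count now 8)
Step 3: +5 fires, +8 burnt (F count now 5)
Step 4: +2 fires, +5 burnt (F count now 2)
Step 5: +0 fires, +2 burnt (F count now 0)
Fire out after step 5
Initially T: 22, now '.': 29
Total burnt (originally-T cells now '.'): 21

Answer: 21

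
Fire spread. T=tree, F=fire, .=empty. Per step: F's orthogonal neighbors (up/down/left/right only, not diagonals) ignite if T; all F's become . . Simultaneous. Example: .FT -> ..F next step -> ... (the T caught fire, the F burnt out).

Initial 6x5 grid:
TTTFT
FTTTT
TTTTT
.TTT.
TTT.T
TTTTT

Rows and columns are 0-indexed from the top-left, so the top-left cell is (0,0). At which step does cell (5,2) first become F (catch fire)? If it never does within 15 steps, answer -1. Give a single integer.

Step 1: cell (5,2)='T' (+6 fires, +2 burnt)
Step 2: cell (5,2)='T' (+5 fires, +6 burnt)
Step 3: cell (5,2)='T' (+4 fires, +5 burnt)
Step 4: cell (5,2)='T' (+2 fires, +4 burnt)
Step 5: cell (5,2)='T' (+3 fires, +2 burnt)
Step 6: cell (5,2)='F' (+2 fires, +3 burnt)
  -> target ignites at step 6
Step 7: cell (5,2)='.' (+1 fires, +2 burnt)
Step 8: cell (5,2)='.' (+1 fires, +1 burnt)
Step 9: cell (5,2)='.' (+1 fires, +1 burnt)
Step 10: cell (5,2)='.' (+0 fires, +1 burnt)
  fire out at step 10

6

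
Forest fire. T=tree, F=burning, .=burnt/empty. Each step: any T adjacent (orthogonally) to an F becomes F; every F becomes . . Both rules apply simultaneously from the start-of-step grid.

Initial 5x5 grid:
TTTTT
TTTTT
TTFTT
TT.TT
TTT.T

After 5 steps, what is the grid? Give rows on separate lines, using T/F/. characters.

Step 1: 3 trees catch fire, 1 burn out
  TTTTT
  TTFTT
  TF.FT
  TT.TT
  TTT.T
Step 2: 7 trees catch fire, 3 burn out
  TTFTT
  TF.FT
  F...F
  TF.FT
  TTT.T
Step 3: 7 trees catch fire, 7 burn out
  TF.FT
  F...F
  .....
  F...F
  TFT.T
Step 4: 5 trees catch fire, 7 burn out
  F...F
  .....
  .....
  .....
  F.F.F
Step 5: 0 trees catch fire, 5 burn out
  .....
  .....
  .....
  .....
  .....

.....
.....
.....
.....
.....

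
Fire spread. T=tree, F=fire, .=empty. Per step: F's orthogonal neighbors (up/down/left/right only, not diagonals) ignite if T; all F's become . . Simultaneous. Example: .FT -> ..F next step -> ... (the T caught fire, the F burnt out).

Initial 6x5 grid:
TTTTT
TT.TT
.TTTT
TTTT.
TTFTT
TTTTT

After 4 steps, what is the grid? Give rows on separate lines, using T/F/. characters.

Step 1: 4 trees catch fire, 1 burn out
  TTTTT
  TT.TT
  .TTTT
  TTFT.
  TF.FT
  TTFTT
Step 2: 7 trees catch fire, 4 burn out
  TTTTT
  TT.TT
  .TFTT
  TF.F.
  F...F
  TF.FT
Step 3: 5 trees catch fire, 7 burn out
  TTTTT
  TT.TT
  .F.FT
  F....
  .....
  F...F
Step 4: 3 trees catch fire, 5 burn out
  TTTTT
  TF.FT
  ....F
  .....
  .....
  .....

TTTTT
TF.FT
....F
.....
.....
.....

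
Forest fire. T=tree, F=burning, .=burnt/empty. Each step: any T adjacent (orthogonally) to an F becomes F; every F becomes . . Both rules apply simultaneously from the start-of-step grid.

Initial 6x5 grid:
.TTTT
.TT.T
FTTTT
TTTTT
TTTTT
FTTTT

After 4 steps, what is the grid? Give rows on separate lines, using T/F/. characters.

Step 1: 4 trees catch fire, 2 burn out
  .TTTT
  .TT.T
  .FTTT
  FTTTT
  FTTTT
  .FTTT
Step 2: 5 trees catch fire, 4 burn out
  .TTTT
  .FT.T
  ..FTT
  .FTTT
  .FTTT
  ..FTT
Step 3: 6 trees catch fire, 5 burn out
  .FTTT
  ..F.T
  ...FT
  ..FTT
  ..FTT
  ...FT
Step 4: 5 trees catch fire, 6 burn out
  ..FTT
  ....T
  ....F
  ...FT
  ...FT
  ....F

..FTT
....T
....F
...FT
...FT
....F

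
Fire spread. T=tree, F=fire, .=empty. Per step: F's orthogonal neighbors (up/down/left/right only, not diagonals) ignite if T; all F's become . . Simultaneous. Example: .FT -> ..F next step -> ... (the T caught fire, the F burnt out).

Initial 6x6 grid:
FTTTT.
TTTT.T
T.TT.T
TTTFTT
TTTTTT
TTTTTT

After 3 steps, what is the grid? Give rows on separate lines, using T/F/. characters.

Step 1: 6 trees catch fire, 2 burn out
  .FTTT.
  FTTT.T
  T.TF.T
  TTF.FT
  TTTFTT
  TTTTTT
Step 2: 10 trees catch fire, 6 burn out
  ..FTT.
  .FTF.T
  F.F..T
  TF...F
  TTF.FT
  TTTFTT
Step 3: 8 trees catch fire, 10 burn out
  ...FT.
  ..F..T
  .....F
  F.....
  TF...F
  TTF.FT

...FT.
..F..T
.....F
F.....
TF...F
TTF.FT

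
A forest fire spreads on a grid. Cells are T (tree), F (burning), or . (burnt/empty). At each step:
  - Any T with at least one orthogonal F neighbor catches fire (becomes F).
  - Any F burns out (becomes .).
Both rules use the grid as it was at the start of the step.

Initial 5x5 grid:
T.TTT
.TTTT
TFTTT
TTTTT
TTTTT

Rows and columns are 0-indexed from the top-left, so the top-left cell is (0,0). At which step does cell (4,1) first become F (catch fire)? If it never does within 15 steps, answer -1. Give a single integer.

Step 1: cell (4,1)='T' (+4 fires, +1 burnt)
Step 2: cell (4,1)='F' (+5 fires, +4 burnt)
  -> target ignites at step 2
Step 3: cell (4,1)='.' (+6 fires, +5 burnt)
Step 4: cell (4,1)='.' (+4 fires, +6 burnt)
Step 5: cell (4,1)='.' (+2 fires, +4 burnt)
Step 6: cell (4,1)='.' (+0 fires, +2 burnt)
  fire out at step 6

2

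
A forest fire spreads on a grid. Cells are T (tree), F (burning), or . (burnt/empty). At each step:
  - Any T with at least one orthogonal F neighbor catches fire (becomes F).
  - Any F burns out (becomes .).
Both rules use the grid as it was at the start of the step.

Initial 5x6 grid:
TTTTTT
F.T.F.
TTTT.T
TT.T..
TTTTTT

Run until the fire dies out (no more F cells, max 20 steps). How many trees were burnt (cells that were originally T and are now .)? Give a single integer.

Step 1: +3 fires, +2 burnt (F count now 3)
Step 2: +5 fires, +3 burnt (F count now 5)
Step 3: +4 fires, +5 burnt (F count now 4)
Step 4: +3 fires, +4 burnt (F count now 3)
Step 5: +2 fires, +3 burnt (F count now 2)
Step 6: +1 fires, +2 burnt (F count now 1)
Step 7: +1 fires, +1 burnt (F count now 1)
Step 8: +1 fires, +1 burnt (F count now 1)
Step 9: +0 fires, +1 burnt (F count now 0)
Fire out after step 9
Initially T: 21, now '.': 29
Total burnt (originally-T cells now '.'): 20

Answer: 20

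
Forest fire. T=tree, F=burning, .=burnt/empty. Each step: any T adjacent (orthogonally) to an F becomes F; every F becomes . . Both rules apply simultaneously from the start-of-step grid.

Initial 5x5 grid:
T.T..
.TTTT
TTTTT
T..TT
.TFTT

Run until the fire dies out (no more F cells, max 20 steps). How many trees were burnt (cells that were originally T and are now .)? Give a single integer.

Answer: 16

Derivation:
Step 1: +2 fires, +1 burnt (F count now 2)
Step 2: +2 fires, +2 burnt (F count now 2)
Step 3: +2 fires, +2 burnt (F count now 2)
Step 4: +3 fires, +2 burnt (F count now 3)
Step 5: +3 fires, +3 burnt (F count now 3)
Step 6: +3 fires, +3 burnt (F count now 3)
Step 7: +1 fires, +3 burnt (F count now 1)
Step 8: +0 fires, +1 burnt (F count now 0)
Fire out after step 8
Initially T: 17, now '.': 24
Total burnt (originally-T cells now '.'): 16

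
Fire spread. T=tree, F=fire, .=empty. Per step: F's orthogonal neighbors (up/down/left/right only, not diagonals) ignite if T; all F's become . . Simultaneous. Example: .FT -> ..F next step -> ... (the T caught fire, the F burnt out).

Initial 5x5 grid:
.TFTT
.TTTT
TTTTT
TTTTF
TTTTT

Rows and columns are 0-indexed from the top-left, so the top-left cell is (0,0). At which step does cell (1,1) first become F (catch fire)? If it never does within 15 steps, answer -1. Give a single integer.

Step 1: cell (1,1)='T' (+6 fires, +2 burnt)
Step 2: cell (1,1)='F' (+8 fires, +6 burnt)
  -> target ignites at step 2
Step 3: cell (1,1)='.' (+3 fires, +8 burnt)
Step 4: cell (1,1)='.' (+3 fires, +3 burnt)
Step 5: cell (1,1)='.' (+1 fires, +3 burnt)
Step 6: cell (1,1)='.' (+0 fires, +1 burnt)
  fire out at step 6

2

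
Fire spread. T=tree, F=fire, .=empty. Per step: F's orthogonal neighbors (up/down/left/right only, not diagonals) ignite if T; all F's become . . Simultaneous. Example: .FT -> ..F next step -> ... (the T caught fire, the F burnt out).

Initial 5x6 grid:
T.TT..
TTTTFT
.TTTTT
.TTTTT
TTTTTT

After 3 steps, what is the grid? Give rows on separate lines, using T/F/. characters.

Step 1: 3 trees catch fire, 1 burn out
  T.TT..
  TTTF.F
  .TTTFT
  .TTTTT
  TTTTTT
Step 2: 5 trees catch fire, 3 burn out
  T.TF..
  TTF...
  .TTF.F
  .TTTFT
  TTTTTT
Step 3: 6 trees catch fire, 5 burn out
  T.F...
  TF....
  .TF...
  .TTF.F
  TTTTFT

T.F...
TF....
.TF...
.TTF.F
TTTTFT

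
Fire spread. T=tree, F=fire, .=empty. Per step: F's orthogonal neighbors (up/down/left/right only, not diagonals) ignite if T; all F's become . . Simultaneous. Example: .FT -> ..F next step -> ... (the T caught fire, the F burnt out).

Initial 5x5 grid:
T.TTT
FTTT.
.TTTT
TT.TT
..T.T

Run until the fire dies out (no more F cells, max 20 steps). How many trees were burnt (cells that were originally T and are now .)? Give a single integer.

Answer: 16

Derivation:
Step 1: +2 fires, +1 burnt (F count now 2)
Step 2: +2 fires, +2 burnt (F count now 2)
Step 3: +4 fires, +2 burnt (F count now 4)
Step 4: +3 fires, +4 burnt (F count now 3)
Step 5: +3 fires, +3 burnt (F count now 3)
Step 6: +1 fires, +3 burnt (F count now 1)
Step 7: +1 fires, +1 burnt (F count now 1)
Step 8: +0 fires, +1 burnt (F count now 0)
Fire out after step 8
Initially T: 17, now '.': 24
Total burnt (originally-T cells now '.'): 16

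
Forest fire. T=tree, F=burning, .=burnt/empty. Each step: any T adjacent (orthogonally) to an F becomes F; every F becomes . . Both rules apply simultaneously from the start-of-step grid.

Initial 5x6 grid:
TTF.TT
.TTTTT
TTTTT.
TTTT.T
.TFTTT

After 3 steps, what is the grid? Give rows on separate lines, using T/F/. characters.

Step 1: 5 trees catch fire, 2 burn out
  TF..TT
  .TFTTT
  TTTTT.
  TTFT.T
  .F.FTT
Step 2: 7 trees catch fire, 5 burn out
  F...TT
  .F.FTT
  TTFTT.
  TF.F.T
  ....FT
Step 3: 5 trees catch fire, 7 burn out
  ....TT
  ....FT
  TF.FT.
  F....T
  .....F

....TT
....FT
TF.FT.
F....T
.....F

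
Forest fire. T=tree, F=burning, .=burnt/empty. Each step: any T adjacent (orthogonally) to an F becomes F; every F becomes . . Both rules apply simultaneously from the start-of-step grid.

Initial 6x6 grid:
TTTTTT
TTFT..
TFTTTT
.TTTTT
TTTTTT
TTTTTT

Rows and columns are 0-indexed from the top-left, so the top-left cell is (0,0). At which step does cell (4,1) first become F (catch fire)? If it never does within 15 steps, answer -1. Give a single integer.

Step 1: cell (4,1)='T' (+6 fires, +2 burnt)
Step 2: cell (4,1)='F' (+6 fires, +6 burnt)
  -> target ignites at step 2
Step 3: cell (4,1)='.' (+7 fires, +6 burnt)
Step 4: cell (4,1)='.' (+6 fires, +7 burnt)
Step 5: cell (4,1)='.' (+3 fires, +6 burnt)
Step 6: cell (4,1)='.' (+2 fires, +3 burnt)
Step 7: cell (4,1)='.' (+1 fires, +2 burnt)
Step 8: cell (4,1)='.' (+0 fires, +1 burnt)
  fire out at step 8

2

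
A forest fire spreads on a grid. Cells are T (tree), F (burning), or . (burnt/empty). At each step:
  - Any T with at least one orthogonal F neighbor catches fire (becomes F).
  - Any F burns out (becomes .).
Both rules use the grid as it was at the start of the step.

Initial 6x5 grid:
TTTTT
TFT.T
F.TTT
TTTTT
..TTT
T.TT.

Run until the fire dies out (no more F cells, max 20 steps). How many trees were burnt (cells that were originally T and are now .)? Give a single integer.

Answer: 21

Derivation:
Step 1: +4 fires, +2 burnt (F count now 4)
Step 2: +4 fires, +4 burnt (F count now 4)
Step 3: +3 fires, +4 burnt (F count now 3)
Step 4: +4 fires, +3 burnt (F count now 4)
Step 5: +4 fires, +4 burnt (F count now 4)
Step 6: +2 fires, +4 burnt (F count now 2)
Step 7: +0 fires, +2 burnt (F count now 0)
Fire out after step 7
Initially T: 22, now '.': 29
Total burnt (originally-T cells now '.'): 21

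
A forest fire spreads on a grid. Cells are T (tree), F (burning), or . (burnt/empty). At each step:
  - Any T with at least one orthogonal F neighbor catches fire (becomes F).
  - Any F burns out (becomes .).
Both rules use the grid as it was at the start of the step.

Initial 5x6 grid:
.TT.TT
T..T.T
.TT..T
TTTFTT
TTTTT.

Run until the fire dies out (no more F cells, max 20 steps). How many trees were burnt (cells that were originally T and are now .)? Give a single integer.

Answer: 16

Derivation:
Step 1: +3 fires, +1 burnt (F count now 3)
Step 2: +5 fires, +3 burnt (F count now 5)
Step 3: +4 fires, +5 burnt (F count now 4)
Step 4: +2 fires, +4 burnt (F count now 2)
Step 5: +1 fires, +2 burnt (F count now 1)
Step 6: +1 fires, +1 burnt (F count now 1)
Step 7: +0 fires, +1 burnt (F count now 0)
Fire out after step 7
Initially T: 20, now '.': 26
Total burnt (originally-T cells now '.'): 16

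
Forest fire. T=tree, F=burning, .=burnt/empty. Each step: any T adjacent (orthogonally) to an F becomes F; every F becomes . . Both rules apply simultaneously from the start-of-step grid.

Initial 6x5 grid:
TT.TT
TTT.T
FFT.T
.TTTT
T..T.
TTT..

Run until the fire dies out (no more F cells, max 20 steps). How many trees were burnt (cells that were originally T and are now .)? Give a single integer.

Answer: 15

Derivation:
Step 1: +4 fires, +2 burnt (F count now 4)
Step 2: +4 fires, +4 burnt (F count now 4)
Step 3: +1 fires, +4 burnt (F count now 1)
Step 4: +2 fires, +1 burnt (F count now 2)
Step 5: +1 fires, +2 burnt (F count now 1)
Step 6: +1 fires, +1 burnt (F count now 1)
Step 7: +1 fires, +1 burnt (F count now 1)
Step 8: +1 fires, +1 burnt (F count now 1)
Step 9: +0 fires, +1 burnt (F count now 0)
Fire out after step 9
Initially T: 19, now '.': 26
Total burnt (originally-T cells now '.'): 15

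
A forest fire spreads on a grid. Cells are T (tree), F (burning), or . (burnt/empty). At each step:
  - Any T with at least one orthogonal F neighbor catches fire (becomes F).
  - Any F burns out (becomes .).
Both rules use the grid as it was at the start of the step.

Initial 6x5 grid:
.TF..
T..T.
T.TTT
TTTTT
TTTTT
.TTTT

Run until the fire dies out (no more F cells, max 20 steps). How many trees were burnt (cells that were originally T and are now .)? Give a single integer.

Step 1: +1 fires, +1 burnt (F count now 1)
Step 2: +0 fires, +1 burnt (F count now 0)
Fire out after step 2
Initially T: 21, now '.': 10
Total burnt (originally-T cells now '.'): 1

Answer: 1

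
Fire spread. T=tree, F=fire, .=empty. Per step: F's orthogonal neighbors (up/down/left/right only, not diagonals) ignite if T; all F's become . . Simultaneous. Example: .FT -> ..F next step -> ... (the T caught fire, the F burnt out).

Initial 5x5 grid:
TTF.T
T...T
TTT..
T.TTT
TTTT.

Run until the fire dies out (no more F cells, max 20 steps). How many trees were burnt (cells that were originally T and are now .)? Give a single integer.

Answer: 14

Derivation:
Step 1: +1 fires, +1 burnt (F count now 1)
Step 2: +1 fires, +1 burnt (F count now 1)
Step 3: +1 fires, +1 burnt (F count now 1)
Step 4: +1 fires, +1 burnt (F count now 1)
Step 5: +2 fires, +1 burnt (F count now 2)
Step 6: +2 fires, +2 burnt (F count now 2)
Step 7: +2 fires, +2 burnt (F count now 2)
Step 8: +2 fires, +2 burnt (F count now 2)
Step 9: +2 fires, +2 burnt (F count now 2)
Step 10: +0 fires, +2 burnt (F count now 0)
Fire out after step 10
Initially T: 16, now '.': 23
Total burnt (originally-T cells now '.'): 14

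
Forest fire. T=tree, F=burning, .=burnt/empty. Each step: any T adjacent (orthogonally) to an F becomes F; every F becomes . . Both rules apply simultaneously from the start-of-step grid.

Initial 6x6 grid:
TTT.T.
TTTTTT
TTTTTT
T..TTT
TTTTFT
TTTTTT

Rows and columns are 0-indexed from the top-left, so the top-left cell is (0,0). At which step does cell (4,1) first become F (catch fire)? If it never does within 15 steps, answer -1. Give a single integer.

Step 1: cell (4,1)='T' (+4 fires, +1 burnt)
Step 2: cell (4,1)='T' (+6 fires, +4 burnt)
Step 3: cell (4,1)='F' (+5 fires, +6 burnt)
  -> target ignites at step 3
Step 4: cell (4,1)='.' (+6 fires, +5 burnt)
Step 5: cell (4,1)='.' (+4 fires, +6 burnt)
Step 6: cell (4,1)='.' (+3 fires, +4 burnt)
Step 7: cell (4,1)='.' (+2 fires, +3 burnt)
Step 8: cell (4,1)='.' (+1 fires, +2 burnt)
Step 9: cell (4,1)='.' (+0 fires, +1 burnt)
  fire out at step 9

3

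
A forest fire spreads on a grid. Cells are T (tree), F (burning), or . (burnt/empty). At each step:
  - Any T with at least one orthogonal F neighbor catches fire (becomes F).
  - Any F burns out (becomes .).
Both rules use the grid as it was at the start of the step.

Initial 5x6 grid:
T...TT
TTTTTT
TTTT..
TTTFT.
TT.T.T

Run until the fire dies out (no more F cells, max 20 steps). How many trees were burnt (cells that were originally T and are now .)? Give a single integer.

Answer: 20

Derivation:
Step 1: +4 fires, +1 burnt (F count now 4)
Step 2: +3 fires, +4 burnt (F count now 3)
Step 3: +5 fires, +3 burnt (F count now 5)
Step 4: +5 fires, +5 burnt (F count now 5)
Step 5: +2 fires, +5 burnt (F count now 2)
Step 6: +1 fires, +2 burnt (F count now 1)
Step 7: +0 fires, +1 burnt (F count now 0)
Fire out after step 7
Initially T: 21, now '.': 29
Total burnt (originally-T cells now '.'): 20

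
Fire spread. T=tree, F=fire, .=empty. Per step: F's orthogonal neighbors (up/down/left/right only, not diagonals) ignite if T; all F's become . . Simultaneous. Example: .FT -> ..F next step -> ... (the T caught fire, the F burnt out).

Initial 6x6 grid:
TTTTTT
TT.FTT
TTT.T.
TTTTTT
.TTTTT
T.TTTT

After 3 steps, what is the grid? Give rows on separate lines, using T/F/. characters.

Step 1: 2 trees catch fire, 1 burn out
  TTTFTT
  TT..FT
  TTT.T.
  TTTTTT
  .TTTTT
  T.TTTT
Step 2: 4 trees catch fire, 2 burn out
  TTF.FT
  TT...F
  TTT.F.
  TTTTTT
  .TTTTT
  T.TTTT
Step 3: 3 trees catch fire, 4 burn out
  TF...F
  TT....
  TTT...
  TTTTFT
  .TTTTT
  T.TTTT

TF...F
TT....
TTT...
TTTTFT
.TTTTT
T.TTTT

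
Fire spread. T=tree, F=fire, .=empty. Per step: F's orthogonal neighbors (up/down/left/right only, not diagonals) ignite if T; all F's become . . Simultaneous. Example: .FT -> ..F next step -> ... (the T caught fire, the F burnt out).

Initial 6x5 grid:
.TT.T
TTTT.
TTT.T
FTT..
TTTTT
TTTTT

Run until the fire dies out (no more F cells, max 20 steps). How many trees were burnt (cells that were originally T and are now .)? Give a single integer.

Answer: 21

Derivation:
Step 1: +3 fires, +1 burnt (F count now 3)
Step 2: +5 fires, +3 burnt (F count now 5)
Step 3: +4 fires, +5 burnt (F count now 4)
Step 4: +4 fires, +4 burnt (F count now 4)
Step 5: +4 fires, +4 burnt (F count now 4)
Step 6: +1 fires, +4 burnt (F count now 1)
Step 7: +0 fires, +1 burnt (F count now 0)
Fire out after step 7
Initially T: 23, now '.': 28
Total burnt (originally-T cells now '.'): 21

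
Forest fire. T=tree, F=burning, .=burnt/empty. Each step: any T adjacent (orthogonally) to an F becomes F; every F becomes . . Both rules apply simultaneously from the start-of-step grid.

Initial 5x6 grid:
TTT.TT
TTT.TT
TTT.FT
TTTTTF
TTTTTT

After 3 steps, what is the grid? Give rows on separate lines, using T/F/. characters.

Step 1: 4 trees catch fire, 2 burn out
  TTT.TT
  TTT.FT
  TTT..F
  TTTTF.
  TTTTTF
Step 2: 4 trees catch fire, 4 burn out
  TTT.FT
  TTT..F
  TTT...
  TTTF..
  TTTTF.
Step 3: 3 trees catch fire, 4 burn out
  TTT..F
  TTT...
  TTT...
  TTF...
  TTTF..

TTT..F
TTT...
TTT...
TTF...
TTTF..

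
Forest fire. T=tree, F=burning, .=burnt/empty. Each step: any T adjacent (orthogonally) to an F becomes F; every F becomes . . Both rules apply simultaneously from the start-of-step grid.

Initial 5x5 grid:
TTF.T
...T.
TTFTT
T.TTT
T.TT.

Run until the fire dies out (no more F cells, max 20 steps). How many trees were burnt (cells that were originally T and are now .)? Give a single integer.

Step 1: +4 fires, +2 burnt (F count now 4)
Step 2: +6 fires, +4 burnt (F count now 6)
Step 3: +3 fires, +6 burnt (F count now 3)
Step 4: +1 fires, +3 burnt (F count now 1)
Step 5: +0 fires, +1 burnt (F count now 0)
Fire out after step 5
Initially T: 15, now '.': 24
Total burnt (originally-T cells now '.'): 14

Answer: 14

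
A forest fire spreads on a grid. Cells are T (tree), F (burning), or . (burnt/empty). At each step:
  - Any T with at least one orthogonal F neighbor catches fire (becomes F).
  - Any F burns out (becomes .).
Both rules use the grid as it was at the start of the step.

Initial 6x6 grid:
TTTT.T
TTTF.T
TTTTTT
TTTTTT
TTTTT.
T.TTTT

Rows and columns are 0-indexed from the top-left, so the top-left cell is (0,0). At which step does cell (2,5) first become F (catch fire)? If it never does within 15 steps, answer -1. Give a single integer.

Step 1: cell (2,5)='T' (+3 fires, +1 burnt)
Step 2: cell (2,5)='T' (+5 fires, +3 burnt)
Step 3: cell (2,5)='F' (+7 fires, +5 burnt)
  -> target ignites at step 3
Step 4: cell (2,5)='.' (+8 fires, +7 burnt)
Step 5: cell (2,5)='.' (+5 fires, +8 burnt)
Step 6: cell (2,5)='.' (+2 fires, +5 burnt)
Step 7: cell (2,5)='.' (+1 fires, +2 burnt)
Step 8: cell (2,5)='.' (+0 fires, +1 burnt)
  fire out at step 8

3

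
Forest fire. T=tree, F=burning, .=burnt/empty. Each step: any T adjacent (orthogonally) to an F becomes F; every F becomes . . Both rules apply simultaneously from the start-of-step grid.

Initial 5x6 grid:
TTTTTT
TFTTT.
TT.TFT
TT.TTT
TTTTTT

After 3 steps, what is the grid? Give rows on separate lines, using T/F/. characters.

Step 1: 8 trees catch fire, 2 burn out
  TFTTTT
  F.FTF.
  TF.F.F
  TT.TFT
  TTTTTT
Step 2: 9 trees catch fire, 8 burn out
  F.FTFT
  ...F..
  F.....
  TF.F.F
  TTTTFT
Step 3: 6 trees catch fire, 9 burn out
  ...F.F
  ......
  ......
  F.....
  TFTF.F

...F.F
......
......
F.....
TFTF.F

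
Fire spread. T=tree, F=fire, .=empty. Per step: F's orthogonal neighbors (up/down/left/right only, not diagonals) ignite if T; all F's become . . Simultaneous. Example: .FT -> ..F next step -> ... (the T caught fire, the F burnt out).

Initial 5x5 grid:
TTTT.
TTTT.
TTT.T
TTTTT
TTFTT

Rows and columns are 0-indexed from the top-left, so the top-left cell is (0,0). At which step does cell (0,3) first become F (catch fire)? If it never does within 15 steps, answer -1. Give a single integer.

Step 1: cell (0,3)='T' (+3 fires, +1 burnt)
Step 2: cell (0,3)='T' (+5 fires, +3 burnt)
Step 3: cell (0,3)='T' (+4 fires, +5 burnt)
Step 4: cell (0,3)='T' (+5 fires, +4 burnt)
Step 5: cell (0,3)='F' (+3 fires, +5 burnt)
  -> target ignites at step 5
Step 6: cell (0,3)='.' (+1 fires, +3 burnt)
Step 7: cell (0,3)='.' (+0 fires, +1 burnt)
  fire out at step 7

5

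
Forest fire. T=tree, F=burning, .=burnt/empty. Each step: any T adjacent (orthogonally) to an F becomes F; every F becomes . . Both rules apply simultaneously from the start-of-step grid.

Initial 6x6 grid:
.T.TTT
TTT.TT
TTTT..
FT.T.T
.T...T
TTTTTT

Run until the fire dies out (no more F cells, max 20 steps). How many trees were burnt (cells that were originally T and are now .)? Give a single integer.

Step 1: +2 fires, +1 burnt (F count now 2)
Step 2: +3 fires, +2 burnt (F count now 3)
Step 3: +3 fires, +3 burnt (F count now 3)
Step 4: +5 fires, +3 burnt (F count now 5)
Step 5: +2 fires, +5 burnt (F count now 2)
Step 6: +1 fires, +2 burnt (F count now 1)
Step 7: +1 fires, +1 burnt (F count now 1)
Step 8: +1 fires, +1 burnt (F count now 1)
Step 9: +1 fires, +1 burnt (F count now 1)
Step 10: +0 fires, +1 burnt (F count now 0)
Fire out after step 10
Initially T: 24, now '.': 31
Total burnt (originally-T cells now '.'): 19

Answer: 19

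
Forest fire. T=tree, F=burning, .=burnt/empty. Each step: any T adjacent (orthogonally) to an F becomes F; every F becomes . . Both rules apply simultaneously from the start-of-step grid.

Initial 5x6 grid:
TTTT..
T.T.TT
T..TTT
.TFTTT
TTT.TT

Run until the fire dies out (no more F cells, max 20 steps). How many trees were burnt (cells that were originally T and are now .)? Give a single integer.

Answer: 14

Derivation:
Step 1: +3 fires, +1 burnt (F count now 3)
Step 2: +3 fires, +3 burnt (F count now 3)
Step 3: +4 fires, +3 burnt (F count now 4)
Step 4: +3 fires, +4 burnt (F count now 3)
Step 5: +1 fires, +3 burnt (F count now 1)
Step 6: +0 fires, +1 burnt (F count now 0)
Fire out after step 6
Initially T: 21, now '.': 23
Total burnt (originally-T cells now '.'): 14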